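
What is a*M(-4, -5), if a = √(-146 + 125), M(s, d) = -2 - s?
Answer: 2*I*√21 ≈ 9.1651*I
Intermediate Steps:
a = I*√21 (a = √(-21) = I*√21 ≈ 4.5826*I)
a*M(-4, -5) = (I*√21)*(-2 - 1*(-4)) = (I*√21)*(-2 + 4) = (I*√21)*2 = 2*I*√21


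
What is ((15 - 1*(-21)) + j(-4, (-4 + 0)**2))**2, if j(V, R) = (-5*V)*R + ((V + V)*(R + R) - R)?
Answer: 7056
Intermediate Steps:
j(V, R) = -R - R*V (j(V, R) = -5*R*V + ((2*V)*(2*R) - R) = -5*R*V + (4*R*V - R) = -5*R*V + (-R + 4*R*V) = -R - R*V)
((15 - 1*(-21)) + j(-4, (-4 + 0)**2))**2 = ((15 - 1*(-21)) - (-4 + 0)**2*(1 - 4))**2 = ((15 + 21) - 1*(-4)**2*(-3))**2 = (36 - 1*16*(-3))**2 = (36 + 48)**2 = 84**2 = 7056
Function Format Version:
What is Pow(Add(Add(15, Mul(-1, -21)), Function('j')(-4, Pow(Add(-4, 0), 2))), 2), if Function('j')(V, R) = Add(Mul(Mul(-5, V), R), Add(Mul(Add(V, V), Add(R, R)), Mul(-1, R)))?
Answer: 7056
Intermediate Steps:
Function('j')(V, R) = Add(Mul(-1, R), Mul(-1, R, V)) (Function('j')(V, R) = Add(Mul(-5, R, V), Add(Mul(Mul(2, V), Mul(2, R)), Mul(-1, R))) = Add(Mul(-5, R, V), Add(Mul(4, R, V), Mul(-1, R))) = Add(Mul(-5, R, V), Add(Mul(-1, R), Mul(4, R, V))) = Add(Mul(-1, R), Mul(-1, R, V)))
Pow(Add(Add(15, Mul(-1, -21)), Function('j')(-4, Pow(Add(-4, 0), 2))), 2) = Pow(Add(Add(15, Mul(-1, -21)), Mul(-1, Pow(Add(-4, 0), 2), Add(1, -4))), 2) = Pow(Add(Add(15, 21), Mul(-1, Pow(-4, 2), -3)), 2) = Pow(Add(36, Mul(-1, 16, -3)), 2) = Pow(Add(36, 48), 2) = Pow(84, 2) = 7056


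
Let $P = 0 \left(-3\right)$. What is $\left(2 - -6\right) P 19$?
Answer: $0$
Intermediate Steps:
$P = 0$
$\left(2 - -6\right) P 19 = \left(2 - -6\right) 0 \cdot 19 = \left(2 + 6\right) 0 \cdot 19 = 8 \cdot 0 \cdot 19 = 0 \cdot 19 = 0$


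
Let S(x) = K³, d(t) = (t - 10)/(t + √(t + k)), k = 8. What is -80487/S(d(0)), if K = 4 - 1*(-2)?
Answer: -2981/8 ≈ -372.63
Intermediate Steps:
K = 6 (K = 4 + 2 = 6)
d(t) = (-10 + t)/(t + √(8 + t)) (d(t) = (t - 10)/(t + √(t + 8)) = (-10 + t)/(t + √(8 + t)))
S(x) = 216 (S(x) = 6³ = 216)
-80487/S(d(0)) = -80487/216 = -80487*1/216 = -2981/8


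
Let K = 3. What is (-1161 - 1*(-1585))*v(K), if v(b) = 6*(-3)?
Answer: -7632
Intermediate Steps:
v(b) = -18
(-1161 - 1*(-1585))*v(K) = (-1161 - 1*(-1585))*(-18) = (-1161 + 1585)*(-18) = 424*(-18) = -7632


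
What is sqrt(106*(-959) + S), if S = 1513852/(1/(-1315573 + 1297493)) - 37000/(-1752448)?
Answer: I*sqrt(82086886147874895669)/54764 ≈ 1.6544e+5*I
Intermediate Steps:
S = -5995660015908335/219056 (S = 1513852/(1/(-18080)) - 37000*(-1/1752448) = 1513852/(-1/18080) + 4625/219056 = 1513852*(-18080) + 4625/219056 = -27370444160 + 4625/219056 = -5995660015908335/219056 ≈ -2.7370e+10)
sqrt(106*(-959) + S) = sqrt(106*(-959) - 5995660015908335/219056) = sqrt(-101654 - 5995660015908335/219056) = sqrt(-5995682283826959/219056) = I*sqrt(82086886147874895669)/54764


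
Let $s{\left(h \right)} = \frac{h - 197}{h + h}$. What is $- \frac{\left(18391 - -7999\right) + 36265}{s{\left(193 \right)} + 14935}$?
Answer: $- \frac{12092415}{2882453} \approx -4.1952$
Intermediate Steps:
$s{\left(h \right)} = \frac{-197 + h}{2 h}$
$- \frac{\left(18391 - -7999\right) + 36265}{s{\left(193 \right)} + 14935} = - \frac{\left(18391 - -7999\right) + 36265}{\frac{-197 + 193}{2 \cdot 193} + 14935} = - \frac{\left(18391 + 7999\right) + 36265}{\frac{1}{2} \cdot \frac{1}{193} \left(-4\right) + 14935} = - \frac{26390 + 36265}{- \frac{2}{193} + 14935} = - \frac{62655}{\frac{2882453}{193}} = - \frac{62655 \cdot 193}{2882453} = \left(-1\right) \frac{12092415}{2882453} = - \frac{12092415}{2882453}$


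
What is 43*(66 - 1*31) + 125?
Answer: 1630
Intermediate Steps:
43*(66 - 1*31) + 125 = 43*(66 - 31) + 125 = 43*35 + 125 = 1505 + 125 = 1630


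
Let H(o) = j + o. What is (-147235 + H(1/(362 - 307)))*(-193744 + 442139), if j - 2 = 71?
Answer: -402097305211/11 ≈ -3.6554e+10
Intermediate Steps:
j = 73 (j = 2 + 71 = 73)
H(o) = 73 + o
(-147235 + H(1/(362 - 307)))*(-193744 + 442139) = (-147235 + (73 + 1/(362 - 307)))*(-193744 + 442139) = (-147235 + (73 + 1/55))*248395 = (-147235 + 4016/55)*248395 = -8093909/55*248395 = -402097305211/11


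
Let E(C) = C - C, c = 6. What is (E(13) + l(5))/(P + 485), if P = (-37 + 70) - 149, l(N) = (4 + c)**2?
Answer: 100/369 ≈ 0.27100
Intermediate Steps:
l(N) = 100 (l(N) = (4 + 6)**2 = 10**2 = 100)
E(C) = 0
P = -116 (P = 33 - 149 = -116)
(E(13) + l(5))/(P + 485) = (0 + 100)/(-116 + 485) = 100/369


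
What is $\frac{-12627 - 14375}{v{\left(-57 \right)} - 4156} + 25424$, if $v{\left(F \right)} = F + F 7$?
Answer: $\frac{58641245}{2306} \approx 25430.0$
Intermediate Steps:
$v{\left(F \right)} = 8 F$ ($v{\left(F \right)} = F + 7 F = 8 F$)
$\frac{-12627 - 14375}{v{\left(-57 \right)} - 4156} + 25424 = \frac{-12627 - 14375}{8 \left(-57\right) - 4156} + 25424 = - \frac{27002}{-456 - 4156} + 25424 = - \frac{27002}{-4612} + 25424 = \left(-27002\right) \left(- \frac{1}{4612}\right) + 25424 = \frac{13501}{2306} + 25424 = \frac{58641245}{2306}$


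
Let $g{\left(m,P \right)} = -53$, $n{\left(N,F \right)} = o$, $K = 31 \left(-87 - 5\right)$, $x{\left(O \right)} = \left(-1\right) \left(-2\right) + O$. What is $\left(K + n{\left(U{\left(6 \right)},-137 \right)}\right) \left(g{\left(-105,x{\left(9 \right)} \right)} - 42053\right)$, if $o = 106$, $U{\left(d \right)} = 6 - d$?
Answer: $115623076$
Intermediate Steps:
$x{\left(O \right)} = 2 + O$
$K = -2852$ ($K = 31 \left(-92\right) = -2852$)
$n{\left(N,F \right)} = 106$
$\left(K + n{\left(U{\left(6 \right)},-137 \right)}\right) \left(g{\left(-105,x{\left(9 \right)} \right)} - 42053\right) = \left(-2852 + 106\right) \left(-53 - 42053\right) = \left(-2746\right) \left(-42106\right) = 115623076$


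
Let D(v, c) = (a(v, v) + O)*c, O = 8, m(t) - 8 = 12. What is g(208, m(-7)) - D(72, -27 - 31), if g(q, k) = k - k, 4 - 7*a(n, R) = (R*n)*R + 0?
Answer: -21644904/7 ≈ -3.0921e+6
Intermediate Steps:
m(t) = 20 (m(t) = 8 + 12 = 20)
a(n, R) = 4/7 - n*R**2/7 (a(n, R) = 4/7 - ((R*n)*R + 0)/7 = 4/7 - (n*R**2 + 0)/7 = 4/7 - n*R**2/7)
g(q, k) = 0
D(v, c) = c*(60/7 - v**3/7) (D(v, c) = ((4/7 - v*v**2/7) + 8)*c = ((4/7 - v**3/7) + 8)*c = (60/7 - v**3/7)*c = c*(60/7 - v**3/7))
g(208, m(-7)) - D(72, -27 - 31) = 0 - (-27 - 31)*(60 - 1*72**3)/7 = 0 - (-58)*(60 - 1*373248)/7 = 0 - (-58)*(60 - 373248)/7 = 0 - (-58)*(-373188)/7 = 0 - 1*21644904/7 = 0 - 21644904/7 = -21644904/7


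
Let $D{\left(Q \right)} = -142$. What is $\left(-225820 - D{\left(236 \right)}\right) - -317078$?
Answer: $91400$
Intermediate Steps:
$\left(-225820 - D{\left(236 \right)}\right) - -317078 = \left(-225820 - -142\right) - -317078 = \left(-225820 + 142\right) + 317078 = -225678 + 317078 = 91400$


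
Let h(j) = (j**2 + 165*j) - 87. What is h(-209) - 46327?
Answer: -37218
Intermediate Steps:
h(j) = -87 + j**2 + 165*j
h(-209) - 46327 = (-87 + (-209)**2 + 165*(-209)) - 46327 = (-87 + 43681 - 34485) - 46327 = 9109 - 46327 = -37218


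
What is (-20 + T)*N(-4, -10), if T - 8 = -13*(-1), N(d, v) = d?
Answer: -4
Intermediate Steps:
T = 21 (T = 8 - 13*(-1) = 8 + 13 = 21)
(-20 + T)*N(-4, -10) = (-20 + 21)*(-4) = 1*(-4) = -4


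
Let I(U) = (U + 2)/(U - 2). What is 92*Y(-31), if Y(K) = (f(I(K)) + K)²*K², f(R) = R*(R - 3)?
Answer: 113242733086652/1185921 ≈ 9.5489e+7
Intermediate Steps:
I(U) = (2 + U)/(-2 + U)
f(R) = R*(-3 + R)
Y(K) = K²*(K + (-3 + (2 + K)/(-2 + K))*(2 + K)/(-2 + K))² (Y(K) = (((2 + K)/(-2 + K))*(-3 + (2 + K)/(-2 + K)) + K)²*K² = ((-3 + (2 + K)/(-2 + K))*(2 + K)/(-2 + K) + K)²*K² = (K + (-3 + (2 + K)/(-2 + K))*(2 + K)/(-2 + K))²*K² = K²*(K + (-3 + (2 + K)/(-2 + K))*(2 + K)/(-2 + K))²)
92*Y(-31) = 92*((-31)²*(-31*(-2 - 31)² - 2*(-4 - 31)*(2 - 31))²/(-2 - 31)⁴) = 92*(961*(-31*(-33)² - 2*(-35)*(-29))²/(-33)⁴) = 92*(961*(1/1185921)*(-31*1089 - 2030)²) = 92*(961*(1/1185921)*(-33759 - 2030)²) = 92*(961*(1/1185921)*(-35789)²) = 92*(961*(1/1185921)*1280852521) = 92*(1230899272681/1185921) = 113242733086652/1185921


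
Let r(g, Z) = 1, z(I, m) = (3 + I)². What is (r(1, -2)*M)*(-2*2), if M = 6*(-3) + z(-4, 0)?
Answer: 68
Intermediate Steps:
M = -17 (M = 6*(-3) + (3 - 4)² = -18 + (-1)² = -18 + 1 = -17)
(r(1, -2)*M)*(-2*2) = (1*(-17))*(-2*2) = -17*(-4) = 68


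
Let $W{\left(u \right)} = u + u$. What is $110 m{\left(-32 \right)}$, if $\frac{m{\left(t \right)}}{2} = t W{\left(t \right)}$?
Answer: $450560$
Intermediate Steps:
$W{\left(u \right)} = 2 u$
$m{\left(t \right)} = 4 t^{2}$ ($m{\left(t \right)} = 2 t 2 t = 2 \cdot 2 t^{2} = 4 t^{2}$)
$110 m{\left(-32 \right)} = 110 \cdot 4 \left(-32\right)^{2} = 110 \cdot 4 \cdot 1024 = 110 \cdot 4096 = 450560$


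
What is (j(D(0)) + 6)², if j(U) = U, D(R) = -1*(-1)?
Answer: 49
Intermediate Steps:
D(R) = 1
(j(D(0)) + 6)² = (1 + 6)² = 7² = 49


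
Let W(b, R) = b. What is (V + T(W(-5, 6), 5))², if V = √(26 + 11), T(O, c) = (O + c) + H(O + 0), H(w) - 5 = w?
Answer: 37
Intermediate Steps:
H(w) = 5 + w
T(O, c) = 5 + c + 2*O (T(O, c) = (O + c) + (5 + (O + 0)) = (O + c) + (5 + O) = 5 + c + 2*O)
V = √37 ≈ 6.0828
(V + T(W(-5, 6), 5))² = (√37 + (5 + 5 + 2*(-5)))² = (√37 + (5 + 5 - 10))² = (√37 + 0)² = (√37)² = 37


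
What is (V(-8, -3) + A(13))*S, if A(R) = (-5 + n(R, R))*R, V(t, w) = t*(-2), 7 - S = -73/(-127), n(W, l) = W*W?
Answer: 1752768/127 ≈ 13801.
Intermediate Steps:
n(W, l) = W²
S = 816/127 (S = 7 - (-73)/(-127) = 7 - (-73)*(-1)/127 = 7 - 1*73/127 = 7 - 73/127 = 816/127 ≈ 6.4252)
V(t, w) = -2*t
A(R) = R*(-5 + R²) (A(R) = (-5 + R²)*R = R*(-5 + R²))
(V(-8, -3) + A(13))*S = (-2*(-8) + 13*(-5 + 13²))*(816/127) = (16 + 13*(-5 + 169))*(816/127) = (16 + 13*164)*(816/127) = (16 + 2132)*(816/127) = 2148*(816/127) = 1752768/127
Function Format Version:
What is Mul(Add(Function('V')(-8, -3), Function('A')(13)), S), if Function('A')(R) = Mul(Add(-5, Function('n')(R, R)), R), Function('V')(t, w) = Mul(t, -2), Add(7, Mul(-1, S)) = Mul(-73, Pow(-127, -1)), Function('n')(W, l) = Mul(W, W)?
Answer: Rational(1752768, 127) ≈ 13801.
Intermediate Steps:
Function('n')(W, l) = Pow(W, 2)
S = Rational(816, 127) (S = Add(7, Mul(-1, Mul(-73, Pow(-127, -1)))) = Add(7, Mul(-1, Mul(-73, Rational(-1, 127)))) = Add(7, Mul(-1, Rational(73, 127))) = Add(7, Rational(-73, 127)) = Rational(816, 127) ≈ 6.4252)
Function('V')(t, w) = Mul(-2, t)
Function('A')(R) = Mul(R, Add(-5, Pow(R, 2))) (Function('A')(R) = Mul(Add(-5, Pow(R, 2)), R) = Mul(R, Add(-5, Pow(R, 2))))
Mul(Add(Function('V')(-8, -3), Function('A')(13)), S) = Mul(Add(Mul(-2, -8), Mul(13, Add(-5, Pow(13, 2)))), Rational(816, 127)) = Mul(Add(16, Mul(13, Add(-5, 169))), Rational(816, 127)) = Mul(Add(16, Mul(13, 164)), Rational(816, 127)) = Mul(Add(16, 2132), Rational(816, 127)) = Mul(2148, Rational(816, 127)) = Rational(1752768, 127)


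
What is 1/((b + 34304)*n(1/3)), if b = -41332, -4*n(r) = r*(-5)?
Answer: -3/8785 ≈ -0.00034149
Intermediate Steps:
n(r) = 5*r/4 (n(r) = -r*(-5)/4 = -(-5)*r/4 = 5*r/4)
1/((b + 34304)*n(1/3)) = 1/((-41332 + 34304)*(((5/4)/3))) = 1/((-7028)*(((5/4)*(1/3)))) = -1/(7028*5/12) = -1/7028*12/5 = -3/8785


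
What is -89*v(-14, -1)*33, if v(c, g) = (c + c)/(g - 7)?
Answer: -20559/2 ≈ -10280.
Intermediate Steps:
v(c, g) = 2*c/(-7 + g) (v(c, g) = (2*c)/(-7 + g) = 2*c/(-7 + g))
-89*v(-14, -1)*33 = -178*(-14)/(-7 - 1)*33 = -178*(-14)/(-8)*33 = -178*(-14)*(-1)/8*33 = -89*7/2*33 = -623/2*33 = -20559/2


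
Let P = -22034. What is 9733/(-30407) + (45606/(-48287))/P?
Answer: -5177047325486/16175851366753 ≈ -0.32005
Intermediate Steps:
9733/(-30407) + (45606/(-48287))/P = 9733/(-30407) + (45606/(-48287))/(-22034) = 9733*(-1/30407) + (45606*(-1/48287))*(-1/22034) = -9733/30407 - 45606/48287*(-1/22034) = -9733/30407 + 22803/531977879 = -5177047325486/16175851366753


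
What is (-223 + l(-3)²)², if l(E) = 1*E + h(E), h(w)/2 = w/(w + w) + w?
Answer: 25281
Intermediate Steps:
h(w) = 1 + 2*w (h(w) = 2*(w/(w + w) + w) = 2*(w/((2*w)) + w) = 2*((1/(2*w))*w + w) = 2*(½ + w) = 1 + 2*w)
l(E) = 1 + 3*E (l(E) = 1*E + (1 + 2*E) = E + (1 + 2*E) = 1 + 3*E)
(-223 + l(-3)²)² = (-223 + (1 + 3*(-3))²)² = (-223 + (1 - 9)²)² = (-223 + (-8)²)² = (-223 + 64)² = (-159)² = 25281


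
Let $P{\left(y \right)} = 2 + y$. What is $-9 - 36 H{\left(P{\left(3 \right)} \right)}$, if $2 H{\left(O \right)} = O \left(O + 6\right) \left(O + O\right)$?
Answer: $-9909$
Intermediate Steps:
$H{\left(O \right)} = O^{2} \left(6 + O\right)$ ($H{\left(O \right)} = \frac{O \left(O + 6\right) \left(O + O\right)}{2} = \frac{O \left(6 + O\right) 2 O}{2} = \frac{O 2 O \left(6 + O\right)}{2} = \frac{2 O^{2} \left(6 + O\right)}{2} = O^{2} \left(6 + O\right)$)
$-9 - 36 H{\left(P{\left(3 \right)} \right)} = -9 - 36 \left(2 + 3\right)^{2} \left(6 + \left(2 + 3\right)\right) = -9 - 36 \cdot 5^{2} \left(6 + 5\right) = -9 - 36 \cdot 25 \cdot 11 = -9 - 9900 = -9909$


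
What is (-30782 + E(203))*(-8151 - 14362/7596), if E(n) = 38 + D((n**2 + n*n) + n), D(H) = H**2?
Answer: -211371057635759063/3798 ≈ -5.5653e+13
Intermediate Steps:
E(n) = 38 + (n + 2*n**2)**2 (E(n) = 38 + ((n**2 + n*n) + n)**2 = 38 + ((n**2 + n**2) + n)**2 = 38 + (2*n**2 + n)**2 = 38 + (n + 2*n**2)**2)
(-30782 + E(203))*(-8151 - 14362/7596) = (-30782 + (38 + 203**2*(1 + 2*203)**2))*(-8151 - 14362/7596) = (-30782 + (38 + 41209*(1 + 406)**2))*(-8151 - 14362*1/7596) = (-30782 + (38 + 41209*407**2))*(-8151 - 7181/3798) = (-30782 + (38 + 41209*165649))*(-30964679/3798) = (-30782 + (38 + 6826229641))*(-30964679/3798) = (-30782 + 6826229679)*(-30964679/3798) = 6826198897*(-30964679/3798) = -211371057635759063/3798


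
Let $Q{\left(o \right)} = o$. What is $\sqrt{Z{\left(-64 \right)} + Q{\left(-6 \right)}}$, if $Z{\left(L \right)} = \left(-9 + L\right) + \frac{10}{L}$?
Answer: $\frac{i \sqrt{5066}}{8} \approx 8.897 i$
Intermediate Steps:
$Z{\left(L \right)} = -9 + L + \frac{10}{L}$
$\sqrt{Z{\left(-64 \right)} + Q{\left(-6 \right)}} = \sqrt{\left(-9 - 64 + \frac{10}{-64}\right) - 6} = \sqrt{\left(-9 - 64 + 10 \left(- \frac{1}{64}\right)\right) - 6} = \sqrt{\left(-9 - 64 - \frac{5}{32}\right) - 6} = \sqrt{- \frac{2341}{32} - 6} = \sqrt{- \frac{2533}{32}} = \frac{i \sqrt{5066}}{8}$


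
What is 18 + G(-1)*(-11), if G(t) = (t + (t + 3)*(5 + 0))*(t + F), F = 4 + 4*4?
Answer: -1863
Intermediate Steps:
F = 20 (F = 4 + 16 = 20)
G(t) = (15 + 6*t)*(20 + t) (G(t) = (t + (t + 3)*(5 + 0))*(t + 20) = (t + (3 + t)*5)*(20 + t) = (t + (15 + 5*t))*(20 + t) = (15 + 6*t)*(20 + t))
18 + G(-1)*(-11) = 18 + (300 + 6*(-1)² + 135*(-1))*(-11) = 18 + (300 + 6*1 - 135)*(-11) = 18 + (300 + 6 - 135)*(-11) = 18 + 171*(-11) = 18 - 1881 = -1863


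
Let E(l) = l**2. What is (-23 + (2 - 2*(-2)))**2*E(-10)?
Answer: 28900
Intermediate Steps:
(-23 + (2 - 2*(-2)))**2*E(-10) = (-23 + (2 - 2*(-2)))**2*(-10)**2 = (-23 + (2 + 4))**2*100 = (-23 + 6)**2*100 = (-17)**2*100 = 289*100 = 28900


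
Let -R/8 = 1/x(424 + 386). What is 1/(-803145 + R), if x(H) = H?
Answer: -405/325273729 ≈ -1.2451e-6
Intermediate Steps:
R = -4/405 (R = -8/(424 + 386) = -8/810 = -8*1/810 = -4/405 ≈ -0.0098765)
1/(-803145 + R) = 1/(-803145 - 4/405) = 1/(-325273729/405) = -405/325273729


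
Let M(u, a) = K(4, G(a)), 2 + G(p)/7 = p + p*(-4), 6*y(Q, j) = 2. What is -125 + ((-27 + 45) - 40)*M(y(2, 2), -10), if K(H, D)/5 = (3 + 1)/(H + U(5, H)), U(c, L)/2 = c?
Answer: -1095/7 ≈ -156.43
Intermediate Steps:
y(Q, j) = 1/3 (y(Q, j) = (1/6)*2 = 1/3)
U(c, L) = 2*c
G(p) = -14 - 21*p (G(p) = -14 + 7*(p + p*(-4)) = -14 + 7*(p - 4*p) = -14 + 7*(-3*p) = -14 - 21*p)
K(H, D) = 20/(10 + H) (K(H, D) = 5*((3 + 1)/(H + 2*5)) = 5*(4/(H + 10)) = 5*(4/(10 + H)) = 20/(10 + H))
M(u, a) = 10/7 (M(u, a) = 20/(10 + 4) = 20/14 = 20*(1/14) = 10/7)
-125 + ((-27 + 45) - 40)*M(y(2, 2), -10) = -125 + ((-27 + 45) - 40)*(10/7) = -125 + (18 - 40)*(10/7) = -125 - 22*10/7 = -125 - 220/7 = -1095/7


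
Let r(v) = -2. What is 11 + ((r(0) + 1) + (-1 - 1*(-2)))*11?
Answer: 11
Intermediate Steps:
11 + ((r(0) + 1) + (-1 - 1*(-2)))*11 = 11 + ((-2 + 1) + (-1 - 1*(-2)))*11 = 11 + (-1 + (-1 + 2))*11 = 11 + (-1 + 1)*11 = 11 + 0*11 = 11 + 0 = 11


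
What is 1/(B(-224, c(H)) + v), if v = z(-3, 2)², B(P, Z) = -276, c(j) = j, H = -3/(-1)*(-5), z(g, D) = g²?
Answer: -1/195 ≈ -0.0051282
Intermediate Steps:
H = -15 (H = -3*(-1)*(-5) = 3*(-5) = -15)
v = 81 (v = ((-3)²)² = 9² = 81)
1/(B(-224, c(H)) + v) = 1/(-276 + 81) = 1/(-195) = -1/195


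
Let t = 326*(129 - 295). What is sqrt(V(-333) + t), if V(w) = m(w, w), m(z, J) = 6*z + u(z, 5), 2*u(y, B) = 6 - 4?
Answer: I*sqrt(56113) ≈ 236.88*I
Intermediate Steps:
u(y, B) = 1 (u(y, B) = (6 - 4)/2 = (1/2)*2 = 1)
m(z, J) = 1 + 6*z (m(z, J) = 6*z + 1 = 1 + 6*z)
V(w) = 1 + 6*w
t = -54116 (t = 326*(-166) = -54116)
sqrt(V(-333) + t) = sqrt((1 + 6*(-333)) - 54116) = sqrt((1 - 1998) - 54116) = sqrt(-1997 - 54116) = sqrt(-56113) = I*sqrt(56113)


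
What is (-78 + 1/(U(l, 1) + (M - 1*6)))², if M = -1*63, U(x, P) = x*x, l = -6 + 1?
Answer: 11785489/1936 ≈ 6087.5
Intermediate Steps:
l = -5
U(x, P) = x²
M = -63
(-78 + 1/(U(l, 1) + (M - 1*6)))² = (-78 + 1/((-5)² + (-63 - 1*6)))² = (-78 + 1/(25 + (-63 - 6)))² = (-78 + 1/(25 - 69))² = (-78 + 1/(-44))² = (-78 - 1/44)² = (-3433/44)² = 11785489/1936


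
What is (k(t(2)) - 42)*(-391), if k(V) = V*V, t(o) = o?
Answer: 14858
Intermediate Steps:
k(V) = V²
(k(t(2)) - 42)*(-391) = (2² - 42)*(-391) = (4 - 42)*(-391) = -38*(-391) = 14858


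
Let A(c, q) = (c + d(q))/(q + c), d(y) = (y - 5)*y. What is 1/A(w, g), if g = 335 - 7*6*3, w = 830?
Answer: 1039/43466 ≈ 0.023904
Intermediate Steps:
d(y) = y*(-5 + y) (d(y) = (-5 + y)*y = y*(-5 + y))
g = 209 (g = 335 - 42*3 = 335 - 126 = 209)
A(c, q) = (c + q*(-5 + q))/(c + q) (A(c, q) = (c + q*(-5 + q))/(q + c) = (c + q*(-5 + q))/(c + q))
1/A(w, g) = 1/((830 + 209*(-5 + 209))/(830 + 209)) = 1/((830 + 209*204)/1039) = 1/((830 + 42636)/1039) = 1/((1/1039)*43466) = 1/(43466/1039) = 1039/43466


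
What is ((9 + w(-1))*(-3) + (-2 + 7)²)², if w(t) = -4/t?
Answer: 196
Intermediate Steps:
((9 + w(-1))*(-3) + (-2 + 7)²)² = ((9 - 4/(-1))*(-3) + (-2 + 7)²)² = ((9 - 4*(-1))*(-3) + 5²)² = ((9 + 4)*(-3) + 25)² = (13*(-3) + 25)² = (-39 + 25)² = (-14)² = 196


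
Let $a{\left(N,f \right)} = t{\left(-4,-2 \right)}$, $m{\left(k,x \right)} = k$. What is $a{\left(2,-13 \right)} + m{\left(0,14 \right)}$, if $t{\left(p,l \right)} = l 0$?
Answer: $0$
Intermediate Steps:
$t{\left(p,l \right)} = 0$
$a{\left(N,f \right)} = 0$
$a{\left(2,-13 \right)} + m{\left(0,14 \right)} = 0 + 0 = 0$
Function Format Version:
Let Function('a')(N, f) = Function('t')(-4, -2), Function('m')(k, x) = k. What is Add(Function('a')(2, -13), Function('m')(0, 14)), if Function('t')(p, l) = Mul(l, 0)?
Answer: 0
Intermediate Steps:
Function('t')(p, l) = 0
Function('a')(N, f) = 0
Add(Function('a')(2, -13), Function('m')(0, 14)) = Add(0, 0) = 0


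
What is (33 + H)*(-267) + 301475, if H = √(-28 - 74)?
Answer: 292664 - 267*I*√102 ≈ 2.9266e+5 - 2696.6*I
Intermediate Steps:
H = I*√102 (H = √(-102) = I*√102 ≈ 10.1*I)
(33 + H)*(-267) + 301475 = (33 + I*√102)*(-267) + 301475 = (-8811 - 267*I*√102) + 301475 = 292664 - 267*I*√102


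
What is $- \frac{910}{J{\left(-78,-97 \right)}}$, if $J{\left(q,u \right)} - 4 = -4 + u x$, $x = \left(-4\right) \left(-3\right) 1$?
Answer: $\frac{455}{582} \approx 0.78179$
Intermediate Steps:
$x = 12$ ($x = 12 \cdot 1 = 12$)
$J{\left(q,u \right)} = 12 u$ ($J{\left(q,u \right)} = 4 + \left(-4 + u 12\right) = 4 + \left(-4 + 12 u\right) = 12 u$)
$- \frac{910}{J{\left(-78,-97 \right)}} = - \frac{910}{12 \left(-97\right)} = - \frac{910}{-1164} = \left(-910\right) \left(- \frac{1}{1164}\right) = \frac{455}{582}$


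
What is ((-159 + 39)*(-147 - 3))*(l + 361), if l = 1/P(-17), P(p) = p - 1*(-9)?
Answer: 6495750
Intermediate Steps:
P(p) = 9 + p (P(p) = p + 9 = 9 + p)
l = -1/8 (l = 1/(9 - 17) = 1/(-8) = -1/8 ≈ -0.12500)
((-159 + 39)*(-147 - 3))*(l + 361) = ((-159 + 39)*(-147 - 3))*(-1/8 + 361) = -120*(-150)*(2887/8) = 18000*(2887/8) = 6495750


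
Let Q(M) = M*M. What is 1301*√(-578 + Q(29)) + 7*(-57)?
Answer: -399 + 1301*√263 ≈ 20700.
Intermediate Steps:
Q(M) = M²
1301*√(-578 + Q(29)) + 7*(-57) = 1301*√(-578 + 29²) + 7*(-57) = 1301*√(-578 + 841) - 399 = 1301*√263 - 399 = -399 + 1301*√263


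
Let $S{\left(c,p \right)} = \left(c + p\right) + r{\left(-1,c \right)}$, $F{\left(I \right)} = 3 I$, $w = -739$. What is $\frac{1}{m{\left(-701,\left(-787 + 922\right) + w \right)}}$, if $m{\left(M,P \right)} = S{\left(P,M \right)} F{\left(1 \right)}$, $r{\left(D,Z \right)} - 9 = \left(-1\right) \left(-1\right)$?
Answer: $- \frac{1}{3885} \approx -0.0002574$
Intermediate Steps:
$r{\left(D,Z \right)} = 10$ ($r{\left(D,Z \right)} = 9 - -1 = 9 + 1 = 10$)
$S{\left(c,p \right)} = 10 + c + p$ ($S{\left(c,p \right)} = \left(c + p\right) + 10 = 10 + c + p$)
$m{\left(M,P \right)} = 30 + 3 M + 3 P$ ($m{\left(M,P \right)} = \left(10 + P + M\right) 3 \cdot 1 = \left(10 + M + P\right) 3 = 30 + 3 M + 3 P$)
$\frac{1}{m{\left(-701,\left(-787 + 922\right) + w \right)}} = \frac{1}{30 + 3 \left(-701\right) + 3 \left(\left(-787 + 922\right) - 739\right)} = \frac{1}{30 - 2103 + 3 \left(135 - 739\right)} = \frac{1}{30 - 2103 + 3 \left(-604\right)} = \frac{1}{30 - 2103 - 1812} = \frac{1}{-3885} = - \frac{1}{3885}$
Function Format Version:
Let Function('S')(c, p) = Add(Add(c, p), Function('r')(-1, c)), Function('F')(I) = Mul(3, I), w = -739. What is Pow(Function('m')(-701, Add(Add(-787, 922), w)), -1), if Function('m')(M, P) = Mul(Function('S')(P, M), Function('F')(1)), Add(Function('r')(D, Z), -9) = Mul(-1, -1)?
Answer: Rational(-1, 3885) ≈ -0.00025740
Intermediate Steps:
Function('r')(D, Z) = 10 (Function('r')(D, Z) = Add(9, Mul(-1, -1)) = Add(9, 1) = 10)
Function('S')(c, p) = Add(10, c, p) (Function('S')(c, p) = Add(Add(c, p), 10) = Add(10, c, p))
Function('m')(M, P) = Add(30, Mul(3, M), Mul(3, P)) (Function('m')(M, P) = Mul(Add(10, P, M), Mul(3, 1)) = Mul(Add(10, M, P), 3) = Add(30, Mul(3, M), Mul(3, P)))
Pow(Function('m')(-701, Add(Add(-787, 922), w)), -1) = Pow(Add(30, Mul(3, -701), Mul(3, Add(Add(-787, 922), -739))), -1) = Pow(Add(30, -2103, Mul(3, Add(135, -739))), -1) = Pow(Add(30, -2103, Mul(3, -604)), -1) = Pow(Add(30, -2103, -1812), -1) = Pow(-3885, -1) = Rational(-1, 3885)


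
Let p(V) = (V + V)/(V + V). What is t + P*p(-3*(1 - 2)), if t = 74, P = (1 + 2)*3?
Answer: 83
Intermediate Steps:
P = 9 (P = 3*3 = 9)
p(V) = 1 (p(V) = (2*V)/((2*V)) = (2*V)*(1/(2*V)) = 1)
t + P*p(-3*(1 - 2)) = 74 + 9*1 = 74 + 9 = 83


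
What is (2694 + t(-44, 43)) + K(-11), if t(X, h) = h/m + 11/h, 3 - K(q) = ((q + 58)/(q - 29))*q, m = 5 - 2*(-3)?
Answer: 50861499/18920 ≈ 2688.2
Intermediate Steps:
m = 11 (m = 5 + 6 = 11)
K(q) = 3 - q*(58 + q)/(-29 + q) (K(q) = 3 - (q + 58)/(q - 29)*q = 3 - (58 + q)/(-29 + q)*q = 3 - q*(58 + q)/(-29 + q))
t(X, h) = 11/h + h/11 (t(X, h) = h/11 + 11/h = 11/h + h/11)
(2694 + t(-44, 43)) + K(-11) = (2694 + (11/43 + (1/11)*43)) + (-87 - 1*(-11)**2 - 55*(-11))/(-29 - 11) = (2694 + (11*(1/43) + 43/11)) + (-87 - 1*121 + 605)/(-40) = (2694 + (11/43 + 43/11)) - (-87 - 121 + 605)/40 = (2694 + 1970/473) - 1/40*397 = 1276232/473 - 397/40 = 50861499/18920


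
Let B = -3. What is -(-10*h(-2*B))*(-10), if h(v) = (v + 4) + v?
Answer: -1600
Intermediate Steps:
h(v) = 4 + 2*v (h(v) = (4 + v) + v = 4 + 2*v)
-(-10*h(-2*B))*(-10) = -(-10*(4 + 2*(-2*(-3))))*(-10) = -(-10*(4 + 2*6))*(-10) = -(-10*(4 + 12))*(-10) = -(-10*16)*(-10) = -(-160)*(-10) = -1*1600 = -1600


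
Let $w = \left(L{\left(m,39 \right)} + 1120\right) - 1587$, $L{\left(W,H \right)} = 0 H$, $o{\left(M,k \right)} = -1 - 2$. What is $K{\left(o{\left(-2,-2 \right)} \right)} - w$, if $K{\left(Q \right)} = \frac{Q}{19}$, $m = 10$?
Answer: $\frac{8870}{19} \approx 466.84$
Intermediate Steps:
$o{\left(M,k \right)} = -3$ ($o{\left(M,k \right)} = -1 - 2 = -3$)
$L{\left(W,H \right)} = 0$
$K{\left(Q \right)} = \frac{Q}{19}$ ($K{\left(Q \right)} = Q \frac{1}{19} = \frac{Q}{19}$)
$w = -467$ ($w = \left(0 + 1120\right) - 1587 = 1120 - 1587 = -467$)
$K{\left(o{\left(-2,-2 \right)} \right)} - w = \frac{1}{19} \left(-3\right) - -467 = - \frac{3}{19} + 467 = \frac{8870}{19}$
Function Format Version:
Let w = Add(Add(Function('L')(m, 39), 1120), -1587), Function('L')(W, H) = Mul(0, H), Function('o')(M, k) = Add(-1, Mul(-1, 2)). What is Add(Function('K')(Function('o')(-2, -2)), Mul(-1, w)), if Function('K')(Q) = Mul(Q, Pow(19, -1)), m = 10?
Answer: Rational(8870, 19) ≈ 466.84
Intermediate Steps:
Function('o')(M, k) = -3 (Function('o')(M, k) = Add(-1, -2) = -3)
Function('L')(W, H) = 0
Function('K')(Q) = Mul(Rational(1, 19), Q) (Function('K')(Q) = Mul(Q, Rational(1, 19)) = Mul(Rational(1, 19), Q))
w = -467 (w = Add(Add(0, 1120), -1587) = Add(1120, -1587) = -467)
Add(Function('K')(Function('o')(-2, -2)), Mul(-1, w)) = Add(Mul(Rational(1, 19), -3), Mul(-1, -467)) = Add(Rational(-3, 19), 467) = Rational(8870, 19)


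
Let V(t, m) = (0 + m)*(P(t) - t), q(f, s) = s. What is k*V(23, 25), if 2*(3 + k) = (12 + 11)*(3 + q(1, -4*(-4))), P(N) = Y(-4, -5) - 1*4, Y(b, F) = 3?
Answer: -129300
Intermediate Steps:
P(N) = -1 (P(N) = 3 - 1*4 = 3 - 4 = -1)
V(t, m) = m*(-1 - t) (V(t, m) = (0 + m)*(-1 - t) = m*(-1 - t))
k = 431/2 (k = -3 + ((12 + 11)*(3 - 4*(-4)))/2 = -3 + (23*(3 + 16))/2 = -3 + (23*19)/2 = -3 + (1/2)*437 = -3 + 437/2 = 431/2 ≈ 215.50)
k*V(23, 25) = 431*(-1*25*(1 + 23))/2 = 431*(-1*25*24)/2 = (431/2)*(-600) = -129300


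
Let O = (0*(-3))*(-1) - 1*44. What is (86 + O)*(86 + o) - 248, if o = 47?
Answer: 5338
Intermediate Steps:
O = -44 (O = 0*(-1) - 44 = 0 - 44 = -44)
(86 + O)*(86 + o) - 248 = (86 - 44)*(86 + 47) - 248 = 42*133 - 248 = 5586 - 248 = 5338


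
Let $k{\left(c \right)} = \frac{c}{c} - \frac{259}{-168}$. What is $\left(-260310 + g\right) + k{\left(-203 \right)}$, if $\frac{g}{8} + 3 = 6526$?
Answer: $- \frac{4994963}{24} \approx -2.0812 \cdot 10^{5}$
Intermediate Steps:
$g = 52184$ ($g = -24 + 8 \cdot 6526 = -24 + 52208 = 52184$)
$k{\left(c \right)} = \frac{61}{24}$ ($k{\left(c \right)} = 1 - - \frac{37}{24} = 1 + \frac{37}{24} = \frac{61}{24}$)
$\left(-260310 + g\right) + k{\left(-203 \right)} = \left(-260310 + 52184\right) + \frac{61}{24} = -208126 + \frac{61}{24} = - \frac{4994963}{24}$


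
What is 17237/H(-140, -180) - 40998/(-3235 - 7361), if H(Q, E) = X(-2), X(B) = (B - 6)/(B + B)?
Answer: 7613552/883 ≈ 8622.4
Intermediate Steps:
X(B) = (-6 + B)/(2*B) (X(B) = (-6 + B)/((2*B)) = (-6 + B)*(1/(2*B)) = (-6 + B)/(2*B))
H(Q, E) = 2 (H(Q, E) = (½)*(-6 - 2)/(-2) = (½)*(-½)*(-8) = 2)
17237/H(-140, -180) - 40998/(-3235 - 7361) = 17237/2 - 40998/(-3235 - 7361) = 17237*(½) - 40998/(-10596) = 17237/2 - 40998*(-1/10596) = 17237/2 + 6833/1766 = 7613552/883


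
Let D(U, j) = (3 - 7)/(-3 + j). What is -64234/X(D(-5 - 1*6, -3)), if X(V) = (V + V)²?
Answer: -289053/8 ≈ -36132.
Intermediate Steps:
D(U, j) = -4/(-3 + j)
X(V) = 4*V² (X(V) = (2*V)² = 4*V²)
-64234/X(D(-5 - 1*6, -3)) = -64234*(-3 - 3)²/64 = -64234/(4*(-4/(-6))²) = -64234/(4*(-4*(-⅙))²) = -64234/(4*(⅔)²) = -64234/(4*(4/9)) = -64234/16/9 = -64234*9/16 = -289053/8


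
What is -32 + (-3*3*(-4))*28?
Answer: 976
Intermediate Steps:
-32 + (-3*3*(-4))*28 = -32 - 9*(-4)*28 = -32 + 36*28 = -32 + 1008 = 976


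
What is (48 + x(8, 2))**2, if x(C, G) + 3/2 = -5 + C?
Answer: 9801/4 ≈ 2450.3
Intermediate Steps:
x(C, G) = -13/2 + C (x(C, G) = -3/2 + (-5 + C) = -13/2 + C)
(48 + x(8, 2))**2 = (48 + (-13/2 + 8))**2 = (48 + 3/2)**2 = (99/2)**2 = 9801/4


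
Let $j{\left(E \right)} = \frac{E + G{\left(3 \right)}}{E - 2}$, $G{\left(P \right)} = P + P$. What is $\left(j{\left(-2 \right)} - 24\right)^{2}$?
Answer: $625$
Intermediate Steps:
$G{\left(P \right)} = 2 P$
$j{\left(E \right)} = \frac{6 + E}{-2 + E}$ ($j{\left(E \right)} = \frac{E + 2 \cdot 3}{E - 2} = \frac{E + 6}{-2 + E} = \frac{6 + E}{-2 + E}$)
$\left(j{\left(-2 \right)} - 24\right)^{2} = \left(\frac{6 - 2}{-2 - 2} - 24\right)^{2} = \left(\frac{1}{-4} \cdot 4 - 24\right)^{2} = \left(\left(- \frac{1}{4}\right) 4 - 24\right)^{2} = \left(-1 - 24\right)^{2} = \left(-25\right)^{2} = 625$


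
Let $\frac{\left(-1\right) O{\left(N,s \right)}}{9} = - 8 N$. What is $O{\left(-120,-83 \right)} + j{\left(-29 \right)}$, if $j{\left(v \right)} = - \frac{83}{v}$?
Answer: $- \frac{250477}{29} \approx -8637.1$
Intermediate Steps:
$O{\left(N,s \right)} = 72 N$ ($O{\left(N,s \right)} = - 9 \left(- 8 N\right) = 72 N$)
$O{\left(-120,-83 \right)} + j{\left(-29 \right)} = 72 \left(-120\right) - \frac{83}{-29} = -8640 - - \frac{83}{29} = -8640 + \frac{83}{29} = - \frac{250477}{29}$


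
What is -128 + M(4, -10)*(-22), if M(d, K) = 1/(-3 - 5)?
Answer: -501/4 ≈ -125.25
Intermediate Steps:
M(d, K) = -1/8 (M(d, K) = 1/(-8) = -1/8)
-128 + M(4, -10)*(-22) = -128 - 1/8*(-22) = -128 + 11/4 = -501/4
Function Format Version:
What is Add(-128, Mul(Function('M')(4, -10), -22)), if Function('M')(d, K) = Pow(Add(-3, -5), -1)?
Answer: Rational(-501, 4) ≈ -125.25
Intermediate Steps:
Function('M')(d, K) = Rational(-1, 8) (Function('M')(d, K) = Pow(-8, -1) = Rational(-1, 8))
Add(-128, Mul(Function('M')(4, -10), -22)) = Add(-128, Mul(Rational(-1, 8), -22)) = Add(-128, Rational(11, 4)) = Rational(-501, 4)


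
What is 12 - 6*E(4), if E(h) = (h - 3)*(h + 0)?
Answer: -12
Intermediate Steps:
E(h) = h*(-3 + h) (E(h) = (-3 + h)*h = h*(-3 + h))
12 - 6*E(4) = 12 - 24*(-3 + 4) = 12 - 24 = -12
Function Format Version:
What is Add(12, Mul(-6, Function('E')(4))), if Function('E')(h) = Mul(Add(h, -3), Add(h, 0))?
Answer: -12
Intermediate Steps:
Function('E')(h) = Mul(h, Add(-3, h)) (Function('E')(h) = Mul(Add(-3, h), h) = Mul(h, Add(-3, h)))
Add(12, Mul(-6, Function('E')(4))) = Add(12, Mul(-6, Mul(4, Add(-3, 4)))) = Add(12, Mul(-6, Mul(4, 1))) = Add(12, Mul(-6, 4)) = Add(12, -24) = -12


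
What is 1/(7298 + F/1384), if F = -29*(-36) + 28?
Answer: 173/1262688 ≈ 0.00013701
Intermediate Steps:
F = 1072 (F = 1044 + 28 = 1072)
1/(7298 + F/1384) = 1/(7298 + 1072/1384) = 1/(7298 + 1072*(1/1384)) = 1/(7298 + 134/173) = 1/(1262688/173) = 173/1262688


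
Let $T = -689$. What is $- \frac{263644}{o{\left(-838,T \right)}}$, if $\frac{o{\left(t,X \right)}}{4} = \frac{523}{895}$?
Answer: $- \frac{58990345}{523} \approx -1.1279 \cdot 10^{5}$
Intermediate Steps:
$o{\left(t,X \right)} = \frac{2092}{895}$ ($o{\left(t,X \right)} = 4 \cdot \frac{523}{895} = \frac{2092}{895}$)
$- \frac{263644}{o{\left(-838,T \right)}} = - \frac{263644}{\frac{2092}{895}} = \left(-263644\right) \frac{895}{2092} = - \frac{58990345}{523}$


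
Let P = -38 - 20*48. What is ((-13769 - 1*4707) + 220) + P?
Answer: -19254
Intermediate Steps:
P = -998 (P = -38 - 960 = -998)
((-13769 - 1*4707) + 220) + P = ((-13769 - 1*4707) + 220) - 998 = ((-13769 - 4707) + 220) - 998 = (-18476 + 220) - 998 = -18256 - 998 = -19254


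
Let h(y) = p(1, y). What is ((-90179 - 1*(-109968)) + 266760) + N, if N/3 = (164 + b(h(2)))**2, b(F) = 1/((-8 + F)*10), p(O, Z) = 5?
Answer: 110161261/300 ≈ 3.6720e+5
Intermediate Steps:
h(y) = 5
b(F) = 1/(10*(-8 + F)) (b(F) = (1/10)/(-8 + F) = 1/(10*(-8 + F)))
N = 24196561/300 (N = 3*(164 + 1/(10*(-8 + 5)))**2 = 3*(164 + (1/10)/(-3))**2 = 3*(164 + (1/10)*(-1/3))**2 = 3*(164 - 1/30)**2 = 3*(4919/30)**2 = 3*(24196561/900) = 24196561/300 ≈ 80655.)
((-90179 - 1*(-109968)) + 266760) + N = ((-90179 - 1*(-109968)) + 266760) + 24196561/300 = ((-90179 + 109968) + 266760) + 24196561/300 = (19789 + 266760) + 24196561/300 = 286549 + 24196561/300 = 110161261/300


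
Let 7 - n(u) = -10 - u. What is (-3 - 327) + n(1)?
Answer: -312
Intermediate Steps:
n(u) = 17 + u (n(u) = 7 - (-10 - u) = 7 + (10 + u) = 17 + u)
(-3 - 327) + n(1) = (-3 - 327) + (17 + 1) = -330 + 18 = -312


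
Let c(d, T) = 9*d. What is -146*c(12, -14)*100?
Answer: -1576800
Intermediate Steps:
-146*c(12, -14)*100 = -1314*12*100 = -146*108*100 = -15768*100 = -1576800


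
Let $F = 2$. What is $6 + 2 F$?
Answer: $10$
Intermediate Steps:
$6 + 2 F = 6 + 2 \cdot 2 = 6 + 4 = 10$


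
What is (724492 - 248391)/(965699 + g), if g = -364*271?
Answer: 476101/867055 ≈ 0.54910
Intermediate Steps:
g = -98644
(724492 - 248391)/(965699 + g) = (724492 - 248391)/(965699 - 98644) = 476101/867055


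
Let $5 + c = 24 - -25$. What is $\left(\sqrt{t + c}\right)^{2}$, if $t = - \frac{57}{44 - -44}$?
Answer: $\frac{3815}{88} \approx 43.352$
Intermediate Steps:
$c = 44$ ($c = -5 + \left(24 - -25\right) = -5 + \left(24 + 25\right) = -5 + 49 = 44$)
$t = - \frac{57}{88}$ ($t = - \frac{57}{44 + 44} = - \frac{57}{88} \approx -0.64773$)
$\left(\sqrt{t + c}\right)^{2} = \left(\sqrt{- \frac{57}{88} + 44}\right)^{2} = \left(\sqrt{\frac{3815}{88}}\right)^{2} = \left(\frac{\sqrt{83930}}{44}\right)^{2} = \frac{3815}{88}$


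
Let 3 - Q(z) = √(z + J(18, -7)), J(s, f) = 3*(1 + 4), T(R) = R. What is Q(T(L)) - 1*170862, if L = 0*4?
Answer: -170859 - √15 ≈ -1.7086e+5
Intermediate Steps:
L = 0
J(s, f) = 15 (J(s, f) = 3*5 = 15)
Q(z) = 3 - √(15 + z) (Q(z) = 3 - √(z + 15) = 3 - √(15 + z))
Q(T(L)) - 1*170862 = (3 - √(15 + 0)) - 1*170862 = (3 - √15) - 170862 = -170859 - √15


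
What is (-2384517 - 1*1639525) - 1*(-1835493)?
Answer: -2188549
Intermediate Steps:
(-2384517 - 1*1639525) - 1*(-1835493) = (-2384517 - 1639525) + 1835493 = -4024042 + 1835493 = -2188549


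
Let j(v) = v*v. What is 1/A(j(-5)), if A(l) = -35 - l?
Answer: -1/60 ≈ -0.016667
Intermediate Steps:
j(v) = v²
1/A(j(-5)) = 1/(-35 - 1*(-5)²) = 1/(-35 - 1*25) = 1/(-35 - 25) = 1/(-60) = -1/60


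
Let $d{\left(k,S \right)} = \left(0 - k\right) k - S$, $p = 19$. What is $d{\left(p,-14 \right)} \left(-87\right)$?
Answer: $30189$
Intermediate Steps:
$d{\left(k,S \right)} = - S - k^{2}$ ($d{\left(k,S \right)} = - k k - S = - k^{2} - S = - S - k^{2}$)
$d{\left(p,-14 \right)} \left(-87\right) = \left(\left(-1\right) \left(-14\right) - 19^{2}\right) \left(-87\right) = \left(14 - 361\right) \left(-87\right) = \left(-347\right) \left(-87\right) = 30189$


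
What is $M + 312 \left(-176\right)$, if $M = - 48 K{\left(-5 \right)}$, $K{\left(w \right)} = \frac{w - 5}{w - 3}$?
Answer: $-54972$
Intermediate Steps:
$K{\left(w \right)} = \frac{-5 + w}{-3 + w}$
$M = -60$ ($M = - 48 \frac{-5 - 5}{-3 - 5} = - 48 \frac{1}{-8} \left(-10\right) = - 48 \left(\left(- \frac{1}{8}\right) \left(-10\right)\right) = \left(-48\right) \frac{5}{4} = -60$)
$M + 312 \left(-176\right) = -60 + 312 \left(-176\right) = -60 - 54912 = -54972$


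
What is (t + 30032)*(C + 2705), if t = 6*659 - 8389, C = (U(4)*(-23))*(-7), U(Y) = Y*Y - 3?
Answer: 122814406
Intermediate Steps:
U(Y) = -3 + Y**2 (U(Y) = Y**2 - 3 = -3 + Y**2)
C = 2093 (C = ((-3 + 4**2)*(-23))*(-7) = ((-3 + 16)*(-23))*(-7) = (13*(-23))*(-7) = -299*(-7) = 2093)
t = -4435 (t = 3954 - 8389 = -4435)
(t + 30032)*(C + 2705) = (-4435 + 30032)*(2093 + 2705) = 25597*4798 = 122814406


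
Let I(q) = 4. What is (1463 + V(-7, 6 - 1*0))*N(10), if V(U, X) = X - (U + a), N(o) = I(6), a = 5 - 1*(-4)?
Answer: 5868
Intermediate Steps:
a = 9 (a = 5 + 4 = 9)
N(o) = 4
V(U, X) = -9 + X - U (V(U, X) = X - (U + 9) = X - (9 + U) = X + (-9 - U) = -9 + X - U)
(1463 + V(-7, 6 - 1*0))*N(10) = (1463 + (-9 + (6 - 1*0) - 1*(-7)))*4 = (1463 + (-9 + (6 + 0) + 7))*4 = (1463 + (-9 + 6 + 7))*4 = (1463 + 4)*4 = 1467*4 = 5868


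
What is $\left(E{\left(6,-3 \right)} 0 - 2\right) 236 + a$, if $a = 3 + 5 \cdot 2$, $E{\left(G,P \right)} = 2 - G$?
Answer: $-459$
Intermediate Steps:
$a = 13$ ($a = 3 + 10 = 13$)
$\left(E{\left(6,-3 \right)} 0 - 2\right) 236 + a = \left(\left(2 - 6\right) 0 - 2\right) 236 + 13 = \left(\left(-4\right) 0 - 2\right) 236 + 13 = \left(0 - 2\right) 236 + 13 = \left(-2\right) 236 + 13 = -472 + 13 = -459$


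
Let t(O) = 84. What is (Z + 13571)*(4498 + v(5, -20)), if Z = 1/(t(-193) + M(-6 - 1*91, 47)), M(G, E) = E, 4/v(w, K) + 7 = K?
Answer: 215899830484/3537 ≈ 6.1040e+7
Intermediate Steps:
v(w, K) = 4/(-7 + K)
Z = 1/131 (Z = 1/(84 + 47) = 1/131 ≈ 0.0076336)
(Z + 13571)*(4498 + v(5, -20)) = (1/131 + 13571)*(4498 + 4/(-7 - 20)) = 1777802*(4498 + 4/(-27))/131 = 1777802*(4498 + 4*(-1/27))/131 = 1777802*(4498 - 4/27)/131 = (1777802/131)*(121442/27) = 215899830484/3537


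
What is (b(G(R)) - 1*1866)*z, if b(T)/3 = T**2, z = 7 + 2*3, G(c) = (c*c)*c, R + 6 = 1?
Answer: 585117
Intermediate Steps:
R = -5 (R = -6 + 1 = -5)
G(c) = c**3 (G(c) = c**2*c = c**3)
z = 13 (z = 7 + 6 = 13)
b(T) = 3*T**2
(b(G(R)) - 1*1866)*z = (3*((-5)**3)**2 - 1*1866)*13 = (3*(-125)**2 - 1866)*13 = (3*15625 - 1866)*13 = (46875 - 1866)*13 = 45009*13 = 585117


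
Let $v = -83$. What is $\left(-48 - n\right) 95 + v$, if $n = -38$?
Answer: $-1033$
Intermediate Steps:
$\left(-48 - n\right) 95 + v = \left(-48 - -38\right) 95 - 83 = \left(-48 + 38\right) 95 - 83 = \left(-10\right) 95 - 83 = -950 - 83 = -1033$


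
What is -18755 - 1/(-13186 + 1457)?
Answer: -219977394/11729 ≈ -18755.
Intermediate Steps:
-18755 - 1/(-13186 + 1457) = -18755 - 1/(-11729) = -18755 - 1*(-1/11729) = -18755 + 1/11729 = -219977394/11729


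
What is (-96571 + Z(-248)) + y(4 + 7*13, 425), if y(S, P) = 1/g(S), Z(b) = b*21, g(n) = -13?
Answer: -1323128/13 ≈ -1.0178e+5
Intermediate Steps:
Z(b) = 21*b
y(S, P) = -1/13 (y(S, P) = 1/(-13) = -1/13)
(-96571 + Z(-248)) + y(4 + 7*13, 425) = (-96571 + 21*(-248)) - 1/13 = (-96571 - 5208) - 1/13 = -101779 - 1/13 = -1323128/13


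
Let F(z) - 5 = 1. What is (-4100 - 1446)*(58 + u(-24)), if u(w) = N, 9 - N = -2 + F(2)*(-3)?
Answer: -482502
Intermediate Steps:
F(z) = 6 (F(z) = 5 + 1 = 6)
N = 29 (N = 9 - (-2 + 6*(-3)) = 9 - (-2 - 18) = 9 - 1*(-20) = 9 + 20 = 29)
u(w) = 29
(-4100 - 1446)*(58 + u(-24)) = (-4100 - 1446)*(58 + 29) = -5546*87 = -482502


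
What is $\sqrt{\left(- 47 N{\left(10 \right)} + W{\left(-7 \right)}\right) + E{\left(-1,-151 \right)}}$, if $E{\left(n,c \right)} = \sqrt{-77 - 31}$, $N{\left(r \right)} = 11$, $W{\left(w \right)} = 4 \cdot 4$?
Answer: $\sqrt{-501 + 6 i \sqrt{3}} \approx 0.2321 + 22.384 i$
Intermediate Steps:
$W{\left(w \right)} = 16$
$E{\left(n,c \right)} = 6 i \sqrt{3}$ ($E{\left(n,c \right)} = \sqrt{-108} = 6 i \sqrt{3}$)
$\sqrt{\left(- 47 N{\left(10 \right)} + W{\left(-7 \right)}\right) + E{\left(-1,-151 \right)}} = \sqrt{\left(\left(-47\right) 11 + 16\right) + 6 i \sqrt{3}} = \sqrt{\left(-517 + 16\right) + 6 i \sqrt{3}} = \sqrt{-501 + 6 i \sqrt{3}}$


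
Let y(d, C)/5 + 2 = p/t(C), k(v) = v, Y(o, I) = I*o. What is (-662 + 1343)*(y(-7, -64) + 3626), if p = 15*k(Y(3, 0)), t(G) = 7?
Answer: 2462496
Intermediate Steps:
p = 0 (p = 15*(0*3) = 15*0 = 0)
y(d, C) = -10 (y(d, C) = -10 + 5*(0/7) = -10 + 5*(0*(1/7)) = -10 + 5*0 = -10 + 0 = -10)
(-662 + 1343)*(y(-7, -64) + 3626) = (-662 + 1343)*(-10 + 3626) = 681*3616 = 2462496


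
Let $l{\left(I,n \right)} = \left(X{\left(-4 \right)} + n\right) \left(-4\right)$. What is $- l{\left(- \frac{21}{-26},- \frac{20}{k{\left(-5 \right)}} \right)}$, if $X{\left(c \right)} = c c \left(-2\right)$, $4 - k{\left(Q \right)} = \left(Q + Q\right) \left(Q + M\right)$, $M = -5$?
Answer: $- \frac{763}{6} \approx -127.17$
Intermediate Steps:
$k{\left(Q \right)} = 4 - 2 Q \left(-5 + Q\right)$ ($k{\left(Q \right)} = 4 - \left(Q + Q\right) \left(Q - 5\right) = 4 - 2 Q \left(-5 + Q\right)$)
$X{\left(c \right)} = - 2 c^{2}$ ($X{\left(c \right)} = c^{2} \left(-2\right) = - 2 c^{2}$)
$l{\left(I,n \right)} = 128 - 4 n$ ($l{\left(I,n \right)} = \left(- 2 \left(-4\right)^{2} + n\right) \left(-4\right) = \left(\left(-2\right) 16 + n\right) \left(-4\right) = \left(-32 + n\right) \left(-4\right) = 128 - 4 n$)
$- l{\left(- \frac{21}{-26},- \frac{20}{k{\left(-5 \right)}} \right)} = - (128 - 4 \left(- \frac{20}{4 - 2 \left(-5\right)^{2} + 10 \left(-5\right)}\right)) = - (128 - 4 \left(- \frac{20}{4 - 50 - 50}\right)) = - (128 - 4 \left(- \frac{20}{-96}\right)) = - (128 - 4 \left(\left(-20\right) \left(- \frac{1}{96}\right)\right)) = - (128 - \frac{5}{6}) = \left(-1\right) \frac{763}{6} = - \frac{763}{6}$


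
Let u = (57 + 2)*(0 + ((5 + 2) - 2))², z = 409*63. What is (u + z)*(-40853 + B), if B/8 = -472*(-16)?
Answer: 532935246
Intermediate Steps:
z = 25767
B = 60416 (B = 8*(-472*(-16)) = 8*7552 = 60416)
u = 1475 (u = 59*(0 + (7 - 2))² = 59*(0 + 5)² = 59*5² = 59*25 = 1475)
(u + z)*(-40853 + B) = (1475 + 25767)*(-40853 + 60416) = 27242*19563 = 532935246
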